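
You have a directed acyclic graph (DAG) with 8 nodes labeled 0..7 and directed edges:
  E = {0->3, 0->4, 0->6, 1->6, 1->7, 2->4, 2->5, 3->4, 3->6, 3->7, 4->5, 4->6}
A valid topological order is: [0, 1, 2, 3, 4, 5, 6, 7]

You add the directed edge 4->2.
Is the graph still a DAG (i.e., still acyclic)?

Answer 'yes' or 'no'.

Answer: no

Derivation:
Given toposort: [0, 1, 2, 3, 4, 5, 6, 7]
Position of 4: index 4; position of 2: index 2
New edge 4->2: backward (u after v in old order)
Backward edge: old toposort is now invalid. Check if this creates a cycle.
Does 2 already reach 4? Reachable from 2: [2, 4, 5, 6]. YES -> cycle!
Still a DAG? no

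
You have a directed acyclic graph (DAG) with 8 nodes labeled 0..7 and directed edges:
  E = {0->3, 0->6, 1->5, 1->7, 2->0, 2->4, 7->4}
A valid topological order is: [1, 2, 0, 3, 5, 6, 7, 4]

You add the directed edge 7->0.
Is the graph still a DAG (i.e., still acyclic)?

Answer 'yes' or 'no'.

Answer: yes

Derivation:
Given toposort: [1, 2, 0, 3, 5, 6, 7, 4]
Position of 7: index 6; position of 0: index 2
New edge 7->0: backward (u after v in old order)
Backward edge: old toposort is now invalid. Check if this creates a cycle.
Does 0 already reach 7? Reachable from 0: [0, 3, 6]. NO -> still a DAG (reorder needed).
Still a DAG? yes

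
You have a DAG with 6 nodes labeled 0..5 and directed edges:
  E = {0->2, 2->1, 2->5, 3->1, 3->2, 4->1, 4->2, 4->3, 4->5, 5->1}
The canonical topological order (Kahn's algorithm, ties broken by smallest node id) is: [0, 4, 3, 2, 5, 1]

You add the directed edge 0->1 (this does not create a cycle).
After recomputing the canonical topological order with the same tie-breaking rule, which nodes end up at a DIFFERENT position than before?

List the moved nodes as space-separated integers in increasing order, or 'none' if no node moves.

Answer: none

Derivation:
Old toposort: [0, 4, 3, 2, 5, 1]
Added edge 0->1
Recompute Kahn (smallest-id tiebreak):
  initial in-degrees: [0, 5, 3, 1, 0, 2]
  ready (indeg=0): [0, 4]
  pop 0: indeg[1]->4; indeg[2]->2 | ready=[4] | order so far=[0]
  pop 4: indeg[1]->3; indeg[2]->1; indeg[3]->0; indeg[5]->1 | ready=[3] | order so far=[0, 4]
  pop 3: indeg[1]->2; indeg[2]->0 | ready=[2] | order so far=[0, 4, 3]
  pop 2: indeg[1]->1; indeg[5]->0 | ready=[5] | order so far=[0, 4, 3, 2]
  pop 5: indeg[1]->0 | ready=[1] | order so far=[0, 4, 3, 2, 5]
  pop 1: no out-edges | ready=[] | order so far=[0, 4, 3, 2, 5, 1]
New canonical toposort: [0, 4, 3, 2, 5, 1]
Compare positions:
  Node 0: index 0 -> 0 (same)
  Node 1: index 5 -> 5 (same)
  Node 2: index 3 -> 3 (same)
  Node 3: index 2 -> 2 (same)
  Node 4: index 1 -> 1 (same)
  Node 5: index 4 -> 4 (same)
Nodes that changed position: none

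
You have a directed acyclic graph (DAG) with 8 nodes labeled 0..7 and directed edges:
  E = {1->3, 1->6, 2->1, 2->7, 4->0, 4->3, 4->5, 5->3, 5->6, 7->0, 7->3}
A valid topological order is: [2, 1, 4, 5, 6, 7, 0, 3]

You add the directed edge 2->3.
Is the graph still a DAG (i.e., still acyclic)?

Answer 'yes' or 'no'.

Given toposort: [2, 1, 4, 5, 6, 7, 0, 3]
Position of 2: index 0; position of 3: index 7
New edge 2->3: forward
Forward edge: respects the existing order. Still a DAG, same toposort still valid.
Still a DAG? yes

Answer: yes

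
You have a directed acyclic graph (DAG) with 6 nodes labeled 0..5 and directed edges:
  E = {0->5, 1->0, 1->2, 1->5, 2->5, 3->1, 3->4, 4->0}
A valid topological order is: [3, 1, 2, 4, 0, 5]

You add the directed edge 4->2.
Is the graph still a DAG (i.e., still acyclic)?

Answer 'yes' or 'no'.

Answer: yes

Derivation:
Given toposort: [3, 1, 2, 4, 0, 5]
Position of 4: index 3; position of 2: index 2
New edge 4->2: backward (u after v in old order)
Backward edge: old toposort is now invalid. Check if this creates a cycle.
Does 2 already reach 4? Reachable from 2: [2, 5]. NO -> still a DAG (reorder needed).
Still a DAG? yes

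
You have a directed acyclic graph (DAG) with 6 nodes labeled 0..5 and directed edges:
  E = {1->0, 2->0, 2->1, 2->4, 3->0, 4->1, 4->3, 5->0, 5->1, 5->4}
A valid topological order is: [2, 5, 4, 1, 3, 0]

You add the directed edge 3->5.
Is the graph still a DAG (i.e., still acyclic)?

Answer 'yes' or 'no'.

Given toposort: [2, 5, 4, 1, 3, 0]
Position of 3: index 4; position of 5: index 1
New edge 3->5: backward (u after v in old order)
Backward edge: old toposort is now invalid. Check if this creates a cycle.
Does 5 already reach 3? Reachable from 5: [0, 1, 3, 4, 5]. YES -> cycle!
Still a DAG? no

Answer: no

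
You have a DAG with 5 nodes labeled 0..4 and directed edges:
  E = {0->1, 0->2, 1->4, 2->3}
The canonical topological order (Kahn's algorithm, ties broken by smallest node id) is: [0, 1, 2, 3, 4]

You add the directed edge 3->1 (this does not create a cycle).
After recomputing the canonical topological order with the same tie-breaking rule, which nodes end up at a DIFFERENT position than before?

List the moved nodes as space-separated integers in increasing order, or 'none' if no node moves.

Old toposort: [0, 1, 2, 3, 4]
Added edge 3->1
Recompute Kahn (smallest-id tiebreak):
  initial in-degrees: [0, 2, 1, 1, 1]
  ready (indeg=0): [0]
  pop 0: indeg[1]->1; indeg[2]->0 | ready=[2] | order so far=[0]
  pop 2: indeg[3]->0 | ready=[3] | order so far=[0, 2]
  pop 3: indeg[1]->0 | ready=[1] | order so far=[0, 2, 3]
  pop 1: indeg[4]->0 | ready=[4] | order so far=[0, 2, 3, 1]
  pop 4: no out-edges | ready=[] | order so far=[0, 2, 3, 1, 4]
New canonical toposort: [0, 2, 3, 1, 4]
Compare positions:
  Node 0: index 0 -> 0 (same)
  Node 1: index 1 -> 3 (moved)
  Node 2: index 2 -> 1 (moved)
  Node 3: index 3 -> 2 (moved)
  Node 4: index 4 -> 4 (same)
Nodes that changed position: 1 2 3

Answer: 1 2 3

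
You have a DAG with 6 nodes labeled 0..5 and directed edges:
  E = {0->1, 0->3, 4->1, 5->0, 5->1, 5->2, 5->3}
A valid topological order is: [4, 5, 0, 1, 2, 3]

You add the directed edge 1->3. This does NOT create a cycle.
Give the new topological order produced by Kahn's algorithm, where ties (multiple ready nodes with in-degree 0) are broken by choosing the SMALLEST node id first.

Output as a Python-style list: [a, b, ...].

Old toposort: [4, 5, 0, 1, 2, 3]
Added edge: 1->3
Position of 1 (3) < position of 3 (5). Old order still valid.
Run Kahn's algorithm (break ties by smallest node id):
  initial in-degrees: [1, 3, 1, 3, 0, 0]
  ready (indeg=0): [4, 5]
  pop 4: indeg[1]->2 | ready=[5] | order so far=[4]
  pop 5: indeg[0]->0; indeg[1]->1; indeg[2]->0; indeg[3]->2 | ready=[0, 2] | order so far=[4, 5]
  pop 0: indeg[1]->0; indeg[3]->1 | ready=[1, 2] | order so far=[4, 5, 0]
  pop 1: indeg[3]->0 | ready=[2, 3] | order so far=[4, 5, 0, 1]
  pop 2: no out-edges | ready=[3] | order so far=[4, 5, 0, 1, 2]
  pop 3: no out-edges | ready=[] | order so far=[4, 5, 0, 1, 2, 3]
  Result: [4, 5, 0, 1, 2, 3]

Answer: [4, 5, 0, 1, 2, 3]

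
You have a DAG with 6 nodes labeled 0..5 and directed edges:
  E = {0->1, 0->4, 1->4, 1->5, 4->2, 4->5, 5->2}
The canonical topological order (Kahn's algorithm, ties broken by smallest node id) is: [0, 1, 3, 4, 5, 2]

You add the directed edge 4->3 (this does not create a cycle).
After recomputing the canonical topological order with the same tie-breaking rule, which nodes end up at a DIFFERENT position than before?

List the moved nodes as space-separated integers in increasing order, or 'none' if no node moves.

Answer: 3 4

Derivation:
Old toposort: [0, 1, 3, 4, 5, 2]
Added edge 4->3
Recompute Kahn (smallest-id tiebreak):
  initial in-degrees: [0, 1, 2, 1, 2, 2]
  ready (indeg=0): [0]
  pop 0: indeg[1]->0; indeg[4]->1 | ready=[1] | order so far=[0]
  pop 1: indeg[4]->0; indeg[5]->1 | ready=[4] | order so far=[0, 1]
  pop 4: indeg[2]->1; indeg[3]->0; indeg[5]->0 | ready=[3, 5] | order so far=[0, 1, 4]
  pop 3: no out-edges | ready=[5] | order so far=[0, 1, 4, 3]
  pop 5: indeg[2]->0 | ready=[2] | order so far=[0, 1, 4, 3, 5]
  pop 2: no out-edges | ready=[] | order so far=[0, 1, 4, 3, 5, 2]
New canonical toposort: [0, 1, 4, 3, 5, 2]
Compare positions:
  Node 0: index 0 -> 0 (same)
  Node 1: index 1 -> 1 (same)
  Node 2: index 5 -> 5 (same)
  Node 3: index 2 -> 3 (moved)
  Node 4: index 3 -> 2 (moved)
  Node 5: index 4 -> 4 (same)
Nodes that changed position: 3 4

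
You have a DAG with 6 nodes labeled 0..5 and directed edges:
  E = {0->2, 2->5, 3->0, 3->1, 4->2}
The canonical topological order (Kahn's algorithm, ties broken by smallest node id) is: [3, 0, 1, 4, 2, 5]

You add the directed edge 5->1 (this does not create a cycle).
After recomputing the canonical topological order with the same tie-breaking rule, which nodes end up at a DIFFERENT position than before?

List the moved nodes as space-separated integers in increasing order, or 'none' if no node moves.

Answer: 1 2 4 5

Derivation:
Old toposort: [3, 0, 1, 4, 2, 5]
Added edge 5->1
Recompute Kahn (smallest-id tiebreak):
  initial in-degrees: [1, 2, 2, 0, 0, 1]
  ready (indeg=0): [3, 4]
  pop 3: indeg[0]->0; indeg[1]->1 | ready=[0, 4] | order so far=[3]
  pop 0: indeg[2]->1 | ready=[4] | order so far=[3, 0]
  pop 4: indeg[2]->0 | ready=[2] | order so far=[3, 0, 4]
  pop 2: indeg[5]->0 | ready=[5] | order so far=[3, 0, 4, 2]
  pop 5: indeg[1]->0 | ready=[1] | order so far=[3, 0, 4, 2, 5]
  pop 1: no out-edges | ready=[] | order so far=[3, 0, 4, 2, 5, 1]
New canonical toposort: [3, 0, 4, 2, 5, 1]
Compare positions:
  Node 0: index 1 -> 1 (same)
  Node 1: index 2 -> 5 (moved)
  Node 2: index 4 -> 3 (moved)
  Node 3: index 0 -> 0 (same)
  Node 4: index 3 -> 2 (moved)
  Node 5: index 5 -> 4 (moved)
Nodes that changed position: 1 2 4 5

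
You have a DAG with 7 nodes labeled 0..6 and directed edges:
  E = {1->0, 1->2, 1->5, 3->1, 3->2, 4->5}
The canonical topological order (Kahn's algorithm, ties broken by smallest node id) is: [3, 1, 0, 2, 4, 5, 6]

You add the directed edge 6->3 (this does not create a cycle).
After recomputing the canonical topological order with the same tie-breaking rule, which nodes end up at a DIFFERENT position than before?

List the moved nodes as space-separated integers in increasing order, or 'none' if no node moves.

Answer: 0 1 2 3 4 5 6

Derivation:
Old toposort: [3, 1, 0, 2, 4, 5, 6]
Added edge 6->3
Recompute Kahn (smallest-id tiebreak):
  initial in-degrees: [1, 1, 2, 1, 0, 2, 0]
  ready (indeg=0): [4, 6]
  pop 4: indeg[5]->1 | ready=[6] | order so far=[4]
  pop 6: indeg[3]->0 | ready=[3] | order so far=[4, 6]
  pop 3: indeg[1]->0; indeg[2]->1 | ready=[1] | order so far=[4, 6, 3]
  pop 1: indeg[0]->0; indeg[2]->0; indeg[5]->0 | ready=[0, 2, 5] | order so far=[4, 6, 3, 1]
  pop 0: no out-edges | ready=[2, 5] | order so far=[4, 6, 3, 1, 0]
  pop 2: no out-edges | ready=[5] | order so far=[4, 6, 3, 1, 0, 2]
  pop 5: no out-edges | ready=[] | order so far=[4, 6, 3, 1, 0, 2, 5]
New canonical toposort: [4, 6, 3, 1, 0, 2, 5]
Compare positions:
  Node 0: index 2 -> 4 (moved)
  Node 1: index 1 -> 3 (moved)
  Node 2: index 3 -> 5 (moved)
  Node 3: index 0 -> 2 (moved)
  Node 4: index 4 -> 0 (moved)
  Node 5: index 5 -> 6 (moved)
  Node 6: index 6 -> 1 (moved)
Nodes that changed position: 0 1 2 3 4 5 6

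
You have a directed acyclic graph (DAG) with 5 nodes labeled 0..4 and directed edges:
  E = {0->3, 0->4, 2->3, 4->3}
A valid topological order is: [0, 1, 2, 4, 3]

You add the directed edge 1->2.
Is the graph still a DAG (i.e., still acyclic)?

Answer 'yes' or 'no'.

Given toposort: [0, 1, 2, 4, 3]
Position of 1: index 1; position of 2: index 2
New edge 1->2: forward
Forward edge: respects the existing order. Still a DAG, same toposort still valid.
Still a DAG? yes

Answer: yes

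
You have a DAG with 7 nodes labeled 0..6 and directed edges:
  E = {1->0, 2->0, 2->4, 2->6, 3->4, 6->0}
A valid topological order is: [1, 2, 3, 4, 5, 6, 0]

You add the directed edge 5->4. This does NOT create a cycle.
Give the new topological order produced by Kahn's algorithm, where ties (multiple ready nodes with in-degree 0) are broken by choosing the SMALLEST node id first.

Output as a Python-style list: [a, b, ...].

Answer: [1, 2, 3, 5, 4, 6, 0]

Derivation:
Old toposort: [1, 2, 3, 4, 5, 6, 0]
Added edge: 5->4
Position of 5 (4) > position of 4 (3). Must reorder: 5 must now come before 4.
Run Kahn's algorithm (break ties by smallest node id):
  initial in-degrees: [3, 0, 0, 0, 3, 0, 1]
  ready (indeg=0): [1, 2, 3, 5]
  pop 1: indeg[0]->2 | ready=[2, 3, 5] | order so far=[1]
  pop 2: indeg[0]->1; indeg[4]->2; indeg[6]->0 | ready=[3, 5, 6] | order so far=[1, 2]
  pop 3: indeg[4]->1 | ready=[5, 6] | order so far=[1, 2, 3]
  pop 5: indeg[4]->0 | ready=[4, 6] | order so far=[1, 2, 3, 5]
  pop 4: no out-edges | ready=[6] | order so far=[1, 2, 3, 5, 4]
  pop 6: indeg[0]->0 | ready=[0] | order so far=[1, 2, 3, 5, 4, 6]
  pop 0: no out-edges | ready=[] | order so far=[1, 2, 3, 5, 4, 6, 0]
  Result: [1, 2, 3, 5, 4, 6, 0]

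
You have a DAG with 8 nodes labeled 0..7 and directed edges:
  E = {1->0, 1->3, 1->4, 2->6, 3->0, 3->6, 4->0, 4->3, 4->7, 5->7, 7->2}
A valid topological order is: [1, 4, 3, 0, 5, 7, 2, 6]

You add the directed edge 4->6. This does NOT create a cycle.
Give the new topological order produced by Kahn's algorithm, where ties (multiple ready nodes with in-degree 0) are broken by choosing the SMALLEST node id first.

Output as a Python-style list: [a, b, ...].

Old toposort: [1, 4, 3, 0, 5, 7, 2, 6]
Added edge: 4->6
Position of 4 (1) < position of 6 (7). Old order still valid.
Run Kahn's algorithm (break ties by smallest node id):
  initial in-degrees: [3, 0, 1, 2, 1, 0, 3, 2]
  ready (indeg=0): [1, 5]
  pop 1: indeg[0]->2; indeg[3]->1; indeg[4]->0 | ready=[4, 5] | order so far=[1]
  pop 4: indeg[0]->1; indeg[3]->0; indeg[6]->2; indeg[7]->1 | ready=[3, 5] | order so far=[1, 4]
  pop 3: indeg[0]->0; indeg[6]->1 | ready=[0, 5] | order so far=[1, 4, 3]
  pop 0: no out-edges | ready=[5] | order so far=[1, 4, 3, 0]
  pop 5: indeg[7]->0 | ready=[7] | order so far=[1, 4, 3, 0, 5]
  pop 7: indeg[2]->0 | ready=[2] | order so far=[1, 4, 3, 0, 5, 7]
  pop 2: indeg[6]->0 | ready=[6] | order so far=[1, 4, 3, 0, 5, 7, 2]
  pop 6: no out-edges | ready=[] | order so far=[1, 4, 3, 0, 5, 7, 2, 6]
  Result: [1, 4, 3, 0, 5, 7, 2, 6]

Answer: [1, 4, 3, 0, 5, 7, 2, 6]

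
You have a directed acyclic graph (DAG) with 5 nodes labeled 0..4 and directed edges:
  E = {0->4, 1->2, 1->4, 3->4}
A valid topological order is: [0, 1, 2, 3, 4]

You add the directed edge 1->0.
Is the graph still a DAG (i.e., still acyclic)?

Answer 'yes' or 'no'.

Given toposort: [0, 1, 2, 3, 4]
Position of 1: index 1; position of 0: index 0
New edge 1->0: backward (u after v in old order)
Backward edge: old toposort is now invalid. Check if this creates a cycle.
Does 0 already reach 1? Reachable from 0: [0, 4]. NO -> still a DAG (reorder needed).
Still a DAG? yes

Answer: yes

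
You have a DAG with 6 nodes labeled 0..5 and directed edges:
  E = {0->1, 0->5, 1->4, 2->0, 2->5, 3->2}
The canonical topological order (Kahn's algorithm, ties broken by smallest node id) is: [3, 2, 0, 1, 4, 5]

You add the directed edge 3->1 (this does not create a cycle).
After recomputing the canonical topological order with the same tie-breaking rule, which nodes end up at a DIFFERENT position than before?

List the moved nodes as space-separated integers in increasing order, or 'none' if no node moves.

Old toposort: [3, 2, 0, 1, 4, 5]
Added edge 3->1
Recompute Kahn (smallest-id tiebreak):
  initial in-degrees: [1, 2, 1, 0, 1, 2]
  ready (indeg=0): [3]
  pop 3: indeg[1]->1; indeg[2]->0 | ready=[2] | order so far=[3]
  pop 2: indeg[0]->0; indeg[5]->1 | ready=[0] | order so far=[3, 2]
  pop 0: indeg[1]->0; indeg[5]->0 | ready=[1, 5] | order so far=[3, 2, 0]
  pop 1: indeg[4]->0 | ready=[4, 5] | order so far=[3, 2, 0, 1]
  pop 4: no out-edges | ready=[5] | order so far=[3, 2, 0, 1, 4]
  pop 5: no out-edges | ready=[] | order so far=[3, 2, 0, 1, 4, 5]
New canonical toposort: [3, 2, 0, 1, 4, 5]
Compare positions:
  Node 0: index 2 -> 2 (same)
  Node 1: index 3 -> 3 (same)
  Node 2: index 1 -> 1 (same)
  Node 3: index 0 -> 0 (same)
  Node 4: index 4 -> 4 (same)
  Node 5: index 5 -> 5 (same)
Nodes that changed position: none

Answer: none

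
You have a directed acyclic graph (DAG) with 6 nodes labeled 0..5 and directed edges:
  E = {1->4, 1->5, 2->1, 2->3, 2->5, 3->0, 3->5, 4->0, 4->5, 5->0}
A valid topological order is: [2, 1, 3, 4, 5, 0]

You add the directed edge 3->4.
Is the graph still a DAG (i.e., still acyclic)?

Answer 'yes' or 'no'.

Given toposort: [2, 1, 3, 4, 5, 0]
Position of 3: index 2; position of 4: index 3
New edge 3->4: forward
Forward edge: respects the existing order. Still a DAG, same toposort still valid.
Still a DAG? yes

Answer: yes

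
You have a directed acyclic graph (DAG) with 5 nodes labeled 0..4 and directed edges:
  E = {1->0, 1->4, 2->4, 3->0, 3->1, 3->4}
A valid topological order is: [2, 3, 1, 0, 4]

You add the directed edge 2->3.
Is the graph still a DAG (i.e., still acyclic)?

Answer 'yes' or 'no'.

Answer: yes

Derivation:
Given toposort: [2, 3, 1, 0, 4]
Position of 2: index 0; position of 3: index 1
New edge 2->3: forward
Forward edge: respects the existing order. Still a DAG, same toposort still valid.
Still a DAG? yes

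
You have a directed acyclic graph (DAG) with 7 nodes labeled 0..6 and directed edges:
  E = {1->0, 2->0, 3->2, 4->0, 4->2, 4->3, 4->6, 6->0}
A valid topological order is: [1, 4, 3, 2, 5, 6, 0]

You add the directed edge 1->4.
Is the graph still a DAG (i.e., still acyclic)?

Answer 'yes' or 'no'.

Given toposort: [1, 4, 3, 2, 5, 6, 0]
Position of 1: index 0; position of 4: index 1
New edge 1->4: forward
Forward edge: respects the existing order. Still a DAG, same toposort still valid.
Still a DAG? yes

Answer: yes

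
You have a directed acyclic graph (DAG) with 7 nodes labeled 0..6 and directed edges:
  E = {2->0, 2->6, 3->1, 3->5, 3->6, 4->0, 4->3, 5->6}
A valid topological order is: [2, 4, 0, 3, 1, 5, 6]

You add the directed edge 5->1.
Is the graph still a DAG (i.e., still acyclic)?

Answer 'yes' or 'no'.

Answer: yes

Derivation:
Given toposort: [2, 4, 0, 3, 1, 5, 6]
Position of 5: index 5; position of 1: index 4
New edge 5->1: backward (u after v in old order)
Backward edge: old toposort is now invalid. Check if this creates a cycle.
Does 1 already reach 5? Reachable from 1: [1]. NO -> still a DAG (reorder needed).
Still a DAG? yes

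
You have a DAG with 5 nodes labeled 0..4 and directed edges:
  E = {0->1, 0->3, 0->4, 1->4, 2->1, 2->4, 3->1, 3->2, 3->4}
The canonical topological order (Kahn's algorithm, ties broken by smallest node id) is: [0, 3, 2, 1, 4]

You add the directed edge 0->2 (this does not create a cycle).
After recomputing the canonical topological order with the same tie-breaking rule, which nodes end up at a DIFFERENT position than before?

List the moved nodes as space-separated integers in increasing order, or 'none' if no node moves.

Old toposort: [0, 3, 2, 1, 4]
Added edge 0->2
Recompute Kahn (smallest-id tiebreak):
  initial in-degrees: [0, 3, 2, 1, 4]
  ready (indeg=0): [0]
  pop 0: indeg[1]->2; indeg[2]->1; indeg[3]->0; indeg[4]->3 | ready=[3] | order so far=[0]
  pop 3: indeg[1]->1; indeg[2]->0; indeg[4]->2 | ready=[2] | order so far=[0, 3]
  pop 2: indeg[1]->0; indeg[4]->1 | ready=[1] | order so far=[0, 3, 2]
  pop 1: indeg[4]->0 | ready=[4] | order so far=[0, 3, 2, 1]
  pop 4: no out-edges | ready=[] | order so far=[0, 3, 2, 1, 4]
New canonical toposort: [0, 3, 2, 1, 4]
Compare positions:
  Node 0: index 0 -> 0 (same)
  Node 1: index 3 -> 3 (same)
  Node 2: index 2 -> 2 (same)
  Node 3: index 1 -> 1 (same)
  Node 4: index 4 -> 4 (same)
Nodes that changed position: none

Answer: none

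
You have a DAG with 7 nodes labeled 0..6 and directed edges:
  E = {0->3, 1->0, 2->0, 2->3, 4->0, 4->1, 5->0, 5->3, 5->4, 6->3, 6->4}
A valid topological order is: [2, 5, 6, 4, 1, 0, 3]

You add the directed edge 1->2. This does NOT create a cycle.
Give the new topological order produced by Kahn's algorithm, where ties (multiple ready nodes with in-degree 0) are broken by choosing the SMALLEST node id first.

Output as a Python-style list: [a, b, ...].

Answer: [5, 6, 4, 1, 2, 0, 3]

Derivation:
Old toposort: [2, 5, 6, 4, 1, 0, 3]
Added edge: 1->2
Position of 1 (4) > position of 2 (0). Must reorder: 1 must now come before 2.
Run Kahn's algorithm (break ties by smallest node id):
  initial in-degrees: [4, 1, 1, 4, 2, 0, 0]
  ready (indeg=0): [5, 6]
  pop 5: indeg[0]->3; indeg[3]->3; indeg[4]->1 | ready=[6] | order so far=[5]
  pop 6: indeg[3]->2; indeg[4]->0 | ready=[4] | order so far=[5, 6]
  pop 4: indeg[0]->2; indeg[1]->0 | ready=[1] | order so far=[5, 6, 4]
  pop 1: indeg[0]->1; indeg[2]->0 | ready=[2] | order so far=[5, 6, 4, 1]
  pop 2: indeg[0]->0; indeg[3]->1 | ready=[0] | order so far=[5, 6, 4, 1, 2]
  pop 0: indeg[3]->0 | ready=[3] | order so far=[5, 6, 4, 1, 2, 0]
  pop 3: no out-edges | ready=[] | order so far=[5, 6, 4, 1, 2, 0, 3]
  Result: [5, 6, 4, 1, 2, 0, 3]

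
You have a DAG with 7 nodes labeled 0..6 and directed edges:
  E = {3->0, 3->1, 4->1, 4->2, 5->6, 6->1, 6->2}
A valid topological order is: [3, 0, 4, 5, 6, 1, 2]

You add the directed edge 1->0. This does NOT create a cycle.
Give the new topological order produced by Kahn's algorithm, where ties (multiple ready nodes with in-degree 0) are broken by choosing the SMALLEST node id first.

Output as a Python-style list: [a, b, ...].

Answer: [3, 4, 5, 6, 1, 0, 2]

Derivation:
Old toposort: [3, 0, 4, 5, 6, 1, 2]
Added edge: 1->0
Position of 1 (5) > position of 0 (1). Must reorder: 1 must now come before 0.
Run Kahn's algorithm (break ties by smallest node id):
  initial in-degrees: [2, 3, 2, 0, 0, 0, 1]
  ready (indeg=0): [3, 4, 5]
  pop 3: indeg[0]->1; indeg[1]->2 | ready=[4, 5] | order so far=[3]
  pop 4: indeg[1]->1; indeg[2]->1 | ready=[5] | order so far=[3, 4]
  pop 5: indeg[6]->0 | ready=[6] | order so far=[3, 4, 5]
  pop 6: indeg[1]->0; indeg[2]->0 | ready=[1, 2] | order so far=[3, 4, 5, 6]
  pop 1: indeg[0]->0 | ready=[0, 2] | order so far=[3, 4, 5, 6, 1]
  pop 0: no out-edges | ready=[2] | order so far=[3, 4, 5, 6, 1, 0]
  pop 2: no out-edges | ready=[] | order so far=[3, 4, 5, 6, 1, 0, 2]
  Result: [3, 4, 5, 6, 1, 0, 2]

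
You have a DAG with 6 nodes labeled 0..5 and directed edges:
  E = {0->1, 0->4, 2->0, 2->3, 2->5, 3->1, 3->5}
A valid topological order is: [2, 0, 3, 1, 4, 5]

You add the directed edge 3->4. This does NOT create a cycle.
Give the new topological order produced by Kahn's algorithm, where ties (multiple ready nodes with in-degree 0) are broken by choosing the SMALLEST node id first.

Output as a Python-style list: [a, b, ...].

Old toposort: [2, 0, 3, 1, 4, 5]
Added edge: 3->4
Position of 3 (2) < position of 4 (4). Old order still valid.
Run Kahn's algorithm (break ties by smallest node id):
  initial in-degrees: [1, 2, 0, 1, 2, 2]
  ready (indeg=0): [2]
  pop 2: indeg[0]->0; indeg[3]->0; indeg[5]->1 | ready=[0, 3] | order so far=[2]
  pop 0: indeg[1]->1; indeg[4]->1 | ready=[3] | order so far=[2, 0]
  pop 3: indeg[1]->0; indeg[4]->0; indeg[5]->0 | ready=[1, 4, 5] | order so far=[2, 0, 3]
  pop 1: no out-edges | ready=[4, 5] | order so far=[2, 0, 3, 1]
  pop 4: no out-edges | ready=[5] | order so far=[2, 0, 3, 1, 4]
  pop 5: no out-edges | ready=[] | order so far=[2, 0, 3, 1, 4, 5]
  Result: [2, 0, 3, 1, 4, 5]

Answer: [2, 0, 3, 1, 4, 5]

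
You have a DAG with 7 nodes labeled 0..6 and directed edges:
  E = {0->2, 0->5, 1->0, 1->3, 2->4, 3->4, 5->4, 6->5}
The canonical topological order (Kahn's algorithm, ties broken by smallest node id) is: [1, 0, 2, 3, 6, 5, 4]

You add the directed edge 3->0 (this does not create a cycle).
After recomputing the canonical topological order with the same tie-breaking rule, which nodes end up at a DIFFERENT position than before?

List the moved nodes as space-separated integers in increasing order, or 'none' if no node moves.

Answer: 0 2 3

Derivation:
Old toposort: [1, 0, 2, 3, 6, 5, 4]
Added edge 3->0
Recompute Kahn (smallest-id tiebreak):
  initial in-degrees: [2, 0, 1, 1, 3, 2, 0]
  ready (indeg=0): [1, 6]
  pop 1: indeg[0]->1; indeg[3]->0 | ready=[3, 6] | order so far=[1]
  pop 3: indeg[0]->0; indeg[4]->2 | ready=[0, 6] | order so far=[1, 3]
  pop 0: indeg[2]->0; indeg[5]->1 | ready=[2, 6] | order so far=[1, 3, 0]
  pop 2: indeg[4]->1 | ready=[6] | order so far=[1, 3, 0, 2]
  pop 6: indeg[5]->0 | ready=[5] | order so far=[1, 3, 0, 2, 6]
  pop 5: indeg[4]->0 | ready=[4] | order so far=[1, 3, 0, 2, 6, 5]
  pop 4: no out-edges | ready=[] | order so far=[1, 3, 0, 2, 6, 5, 4]
New canonical toposort: [1, 3, 0, 2, 6, 5, 4]
Compare positions:
  Node 0: index 1 -> 2 (moved)
  Node 1: index 0 -> 0 (same)
  Node 2: index 2 -> 3 (moved)
  Node 3: index 3 -> 1 (moved)
  Node 4: index 6 -> 6 (same)
  Node 5: index 5 -> 5 (same)
  Node 6: index 4 -> 4 (same)
Nodes that changed position: 0 2 3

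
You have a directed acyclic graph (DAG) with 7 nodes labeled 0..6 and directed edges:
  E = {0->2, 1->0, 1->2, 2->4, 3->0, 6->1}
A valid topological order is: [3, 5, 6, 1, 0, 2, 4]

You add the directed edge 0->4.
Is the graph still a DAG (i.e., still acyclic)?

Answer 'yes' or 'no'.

Answer: yes

Derivation:
Given toposort: [3, 5, 6, 1, 0, 2, 4]
Position of 0: index 4; position of 4: index 6
New edge 0->4: forward
Forward edge: respects the existing order. Still a DAG, same toposort still valid.
Still a DAG? yes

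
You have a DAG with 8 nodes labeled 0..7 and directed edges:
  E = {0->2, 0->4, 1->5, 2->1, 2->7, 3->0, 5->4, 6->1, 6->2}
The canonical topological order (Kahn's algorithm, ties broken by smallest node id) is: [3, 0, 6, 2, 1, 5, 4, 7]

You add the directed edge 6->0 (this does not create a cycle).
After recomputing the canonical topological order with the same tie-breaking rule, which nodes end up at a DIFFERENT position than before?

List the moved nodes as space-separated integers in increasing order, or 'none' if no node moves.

Answer: 0 6

Derivation:
Old toposort: [3, 0, 6, 2, 1, 5, 4, 7]
Added edge 6->0
Recompute Kahn (smallest-id tiebreak):
  initial in-degrees: [2, 2, 2, 0, 2, 1, 0, 1]
  ready (indeg=0): [3, 6]
  pop 3: indeg[0]->1 | ready=[6] | order so far=[3]
  pop 6: indeg[0]->0; indeg[1]->1; indeg[2]->1 | ready=[0] | order so far=[3, 6]
  pop 0: indeg[2]->0; indeg[4]->1 | ready=[2] | order so far=[3, 6, 0]
  pop 2: indeg[1]->0; indeg[7]->0 | ready=[1, 7] | order so far=[3, 6, 0, 2]
  pop 1: indeg[5]->0 | ready=[5, 7] | order so far=[3, 6, 0, 2, 1]
  pop 5: indeg[4]->0 | ready=[4, 7] | order so far=[3, 6, 0, 2, 1, 5]
  pop 4: no out-edges | ready=[7] | order so far=[3, 6, 0, 2, 1, 5, 4]
  pop 7: no out-edges | ready=[] | order so far=[3, 6, 0, 2, 1, 5, 4, 7]
New canonical toposort: [3, 6, 0, 2, 1, 5, 4, 7]
Compare positions:
  Node 0: index 1 -> 2 (moved)
  Node 1: index 4 -> 4 (same)
  Node 2: index 3 -> 3 (same)
  Node 3: index 0 -> 0 (same)
  Node 4: index 6 -> 6 (same)
  Node 5: index 5 -> 5 (same)
  Node 6: index 2 -> 1 (moved)
  Node 7: index 7 -> 7 (same)
Nodes that changed position: 0 6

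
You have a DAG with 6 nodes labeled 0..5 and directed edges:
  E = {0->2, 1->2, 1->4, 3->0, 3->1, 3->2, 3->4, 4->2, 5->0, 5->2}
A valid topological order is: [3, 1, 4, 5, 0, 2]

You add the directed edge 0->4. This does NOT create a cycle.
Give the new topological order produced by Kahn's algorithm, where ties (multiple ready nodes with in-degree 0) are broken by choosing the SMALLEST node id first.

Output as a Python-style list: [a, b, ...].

Old toposort: [3, 1, 4, 5, 0, 2]
Added edge: 0->4
Position of 0 (4) > position of 4 (2). Must reorder: 0 must now come before 4.
Run Kahn's algorithm (break ties by smallest node id):
  initial in-degrees: [2, 1, 5, 0, 3, 0]
  ready (indeg=0): [3, 5]
  pop 3: indeg[0]->1; indeg[1]->0; indeg[2]->4; indeg[4]->2 | ready=[1, 5] | order so far=[3]
  pop 1: indeg[2]->3; indeg[4]->1 | ready=[5] | order so far=[3, 1]
  pop 5: indeg[0]->0; indeg[2]->2 | ready=[0] | order so far=[3, 1, 5]
  pop 0: indeg[2]->1; indeg[4]->0 | ready=[4] | order so far=[3, 1, 5, 0]
  pop 4: indeg[2]->0 | ready=[2] | order so far=[3, 1, 5, 0, 4]
  pop 2: no out-edges | ready=[] | order so far=[3, 1, 5, 0, 4, 2]
  Result: [3, 1, 5, 0, 4, 2]

Answer: [3, 1, 5, 0, 4, 2]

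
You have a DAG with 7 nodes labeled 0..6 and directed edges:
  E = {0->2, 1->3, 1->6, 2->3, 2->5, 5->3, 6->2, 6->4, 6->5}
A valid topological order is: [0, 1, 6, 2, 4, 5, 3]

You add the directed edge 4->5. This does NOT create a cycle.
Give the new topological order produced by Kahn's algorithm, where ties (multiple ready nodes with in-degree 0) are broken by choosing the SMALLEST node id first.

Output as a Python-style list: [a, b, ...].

Answer: [0, 1, 6, 2, 4, 5, 3]

Derivation:
Old toposort: [0, 1, 6, 2, 4, 5, 3]
Added edge: 4->5
Position of 4 (4) < position of 5 (5). Old order still valid.
Run Kahn's algorithm (break ties by smallest node id):
  initial in-degrees: [0, 0, 2, 3, 1, 3, 1]
  ready (indeg=0): [0, 1]
  pop 0: indeg[2]->1 | ready=[1] | order so far=[0]
  pop 1: indeg[3]->2; indeg[6]->0 | ready=[6] | order so far=[0, 1]
  pop 6: indeg[2]->0; indeg[4]->0; indeg[5]->2 | ready=[2, 4] | order so far=[0, 1, 6]
  pop 2: indeg[3]->1; indeg[5]->1 | ready=[4] | order so far=[0, 1, 6, 2]
  pop 4: indeg[5]->0 | ready=[5] | order so far=[0, 1, 6, 2, 4]
  pop 5: indeg[3]->0 | ready=[3] | order so far=[0, 1, 6, 2, 4, 5]
  pop 3: no out-edges | ready=[] | order so far=[0, 1, 6, 2, 4, 5, 3]
  Result: [0, 1, 6, 2, 4, 5, 3]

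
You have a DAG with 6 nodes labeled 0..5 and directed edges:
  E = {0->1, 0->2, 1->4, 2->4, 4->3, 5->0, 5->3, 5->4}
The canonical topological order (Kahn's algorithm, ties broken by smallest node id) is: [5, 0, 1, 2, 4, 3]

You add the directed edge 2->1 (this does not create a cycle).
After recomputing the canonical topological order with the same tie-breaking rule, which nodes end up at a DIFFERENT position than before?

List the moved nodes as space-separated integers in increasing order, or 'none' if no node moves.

Answer: 1 2

Derivation:
Old toposort: [5, 0, 1, 2, 4, 3]
Added edge 2->1
Recompute Kahn (smallest-id tiebreak):
  initial in-degrees: [1, 2, 1, 2, 3, 0]
  ready (indeg=0): [5]
  pop 5: indeg[0]->0; indeg[3]->1; indeg[4]->2 | ready=[0] | order so far=[5]
  pop 0: indeg[1]->1; indeg[2]->0 | ready=[2] | order so far=[5, 0]
  pop 2: indeg[1]->0; indeg[4]->1 | ready=[1] | order so far=[5, 0, 2]
  pop 1: indeg[4]->0 | ready=[4] | order so far=[5, 0, 2, 1]
  pop 4: indeg[3]->0 | ready=[3] | order so far=[5, 0, 2, 1, 4]
  pop 3: no out-edges | ready=[] | order so far=[5, 0, 2, 1, 4, 3]
New canonical toposort: [5, 0, 2, 1, 4, 3]
Compare positions:
  Node 0: index 1 -> 1 (same)
  Node 1: index 2 -> 3 (moved)
  Node 2: index 3 -> 2 (moved)
  Node 3: index 5 -> 5 (same)
  Node 4: index 4 -> 4 (same)
  Node 5: index 0 -> 0 (same)
Nodes that changed position: 1 2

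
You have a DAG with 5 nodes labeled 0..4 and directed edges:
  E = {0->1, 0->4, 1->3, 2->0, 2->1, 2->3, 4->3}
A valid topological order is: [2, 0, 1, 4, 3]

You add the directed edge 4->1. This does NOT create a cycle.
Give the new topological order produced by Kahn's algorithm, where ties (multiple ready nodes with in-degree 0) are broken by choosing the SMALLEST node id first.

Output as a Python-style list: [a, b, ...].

Answer: [2, 0, 4, 1, 3]

Derivation:
Old toposort: [2, 0, 1, 4, 3]
Added edge: 4->1
Position of 4 (3) > position of 1 (2). Must reorder: 4 must now come before 1.
Run Kahn's algorithm (break ties by smallest node id):
  initial in-degrees: [1, 3, 0, 3, 1]
  ready (indeg=0): [2]
  pop 2: indeg[0]->0; indeg[1]->2; indeg[3]->2 | ready=[0] | order so far=[2]
  pop 0: indeg[1]->1; indeg[4]->0 | ready=[4] | order so far=[2, 0]
  pop 4: indeg[1]->0; indeg[3]->1 | ready=[1] | order so far=[2, 0, 4]
  pop 1: indeg[3]->0 | ready=[3] | order so far=[2, 0, 4, 1]
  pop 3: no out-edges | ready=[] | order so far=[2, 0, 4, 1, 3]
  Result: [2, 0, 4, 1, 3]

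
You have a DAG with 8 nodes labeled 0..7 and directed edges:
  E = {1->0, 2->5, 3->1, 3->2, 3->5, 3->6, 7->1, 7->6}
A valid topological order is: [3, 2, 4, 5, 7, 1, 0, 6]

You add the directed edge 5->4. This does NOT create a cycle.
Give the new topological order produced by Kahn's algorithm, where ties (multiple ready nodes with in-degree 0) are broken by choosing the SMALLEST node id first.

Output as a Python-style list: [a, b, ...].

Old toposort: [3, 2, 4, 5, 7, 1, 0, 6]
Added edge: 5->4
Position of 5 (3) > position of 4 (2). Must reorder: 5 must now come before 4.
Run Kahn's algorithm (break ties by smallest node id):
  initial in-degrees: [1, 2, 1, 0, 1, 2, 2, 0]
  ready (indeg=0): [3, 7]
  pop 3: indeg[1]->1; indeg[2]->0; indeg[5]->1; indeg[6]->1 | ready=[2, 7] | order so far=[3]
  pop 2: indeg[5]->0 | ready=[5, 7] | order so far=[3, 2]
  pop 5: indeg[4]->0 | ready=[4, 7] | order so far=[3, 2, 5]
  pop 4: no out-edges | ready=[7] | order so far=[3, 2, 5, 4]
  pop 7: indeg[1]->0; indeg[6]->0 | ready=[1, 6] | order so far=[3, 2, 5, 4, 7]
  pop 1: indeg[0]->0 | ready=[0, 6] | order so far=[3, 2, 5, 4, 7, 1]
  pop 0: no out-edges | ready=[6] | order so far=[3, 2, 5, 4, 7, 1, 0]
  pop 6: no out-edges | ready=[] | order so far=[3, 2, 5, 4, 7, 1, 0, 6]
  Result: [3, 2, 5, 4, 7, 1, 0, 6]

Answer: [3, 2, 5, 4, 7, 1, 0, 6]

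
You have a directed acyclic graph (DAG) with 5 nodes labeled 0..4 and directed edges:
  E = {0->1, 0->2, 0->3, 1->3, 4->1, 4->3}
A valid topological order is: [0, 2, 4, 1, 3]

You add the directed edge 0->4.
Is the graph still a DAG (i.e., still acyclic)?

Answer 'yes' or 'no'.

Given toposort: [0, 2, 4, 1, 3]
Position of 0: index 0; position of 4: index 2
New edge 0->4: forward
Forward edge: respects the existing order. Still a DAG, same toposort still valid.
Still a DAG? yes

Answer: yes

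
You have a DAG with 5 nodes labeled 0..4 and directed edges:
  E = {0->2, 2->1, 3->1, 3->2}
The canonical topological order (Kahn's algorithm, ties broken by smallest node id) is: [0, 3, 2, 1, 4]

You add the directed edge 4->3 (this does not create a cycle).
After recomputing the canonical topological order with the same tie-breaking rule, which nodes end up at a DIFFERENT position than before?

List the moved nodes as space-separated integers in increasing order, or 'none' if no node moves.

Answer: 1 2 3 4

Derivation:
Old toposort: [0, 3, 2, 1, 4]
Added edge 4->3
Recompute Kahn (smallest-id tiebreak):
  initial in-degrees: [0, 2, 2, 1, 0]
  ready (indeg=0): [0, 4]
  pop 0: indeg[2]->1 | ready=[4] | order so far=[0]
  pop 4: indeg[3]->0 | ready=[3] | order so far=[0, 4]
  pop 3: indeg[1]->1; indeg[2]->0 | ready=[2] | order so far=[0, 4, 3]
  pop 2: indeg[1]->0 | ready=[1] | order so far=[0, 4, 3, 2]
  pop 1: no out-edges | ready=[] | order so far=[0, 4, 3, 2, 1]
New canonical toposort: [0, 4, 3, 2, 1]
Compare positions:
  Node 0: index 0 -> 0 (same)
  Node 1: index 3 -> 4 (moved)
  Node 2: index 2 -> 3 (moved)
  Node 3: index 1 -> 2 (moved)
  Node 4: index 4 -> 1 (moved)
Nodes that changed position: 1 2 3 4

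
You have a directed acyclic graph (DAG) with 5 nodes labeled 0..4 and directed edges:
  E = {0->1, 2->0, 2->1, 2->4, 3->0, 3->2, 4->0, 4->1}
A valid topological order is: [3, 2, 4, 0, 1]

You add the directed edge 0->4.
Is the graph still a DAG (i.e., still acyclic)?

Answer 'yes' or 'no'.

Given toposort: [3, 2, 4, 0, 1]
Position of 0: index 3; position of 4: index 2
New edge 0->4: backward (u after v in old order)
Backward edge: old toposort is now invalid. Check if this creates a cycle.
Does 4 already reach 0? Reachable from 4: [0, 1, 4]. YES -> cycle!
Still a DAG? no

Answer: no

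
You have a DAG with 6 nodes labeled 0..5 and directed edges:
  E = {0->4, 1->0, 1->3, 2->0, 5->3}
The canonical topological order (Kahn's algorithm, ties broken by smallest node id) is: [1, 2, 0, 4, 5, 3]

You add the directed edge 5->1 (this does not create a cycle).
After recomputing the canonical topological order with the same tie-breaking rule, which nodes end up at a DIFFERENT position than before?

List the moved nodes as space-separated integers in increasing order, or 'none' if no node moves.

Old toposort: [1, 2, 0, 4, 5, 3]
Added edge 5->1
Recompute Kahn (smallest-id tiebreak):
  initial in-degrees: [2, 1, 0, 2, 1, 0]
  ready (indeg=0): [2, 5]
  pop 2: indeg[0]->1 | ready=[5] | order so far=[2]
  pop 5: indeg[1]->0; indeg[3]->1 | ready=[1] | order so far=[2, 5]
  pop 1: indeg[0]->0; indeg[3]->0 | ready=[0, 3] | order so far=[2, 5, 1]
  pop 0: indeg[4]->0 | ready=[3, 4] | order so far=[2, 5, 1, 0]
  pop 3: no out-edges | ready=[4] | order so far=[2, 5, 1, 0, 3]
  pop 4: no out-edges | ready=[] | order so far=[2, 5, 1, 0, 3, 4]
New canonical toposort: [2, 5, 1, 0, 3, 4]
Compare positions:
  Node 0: index 2 -> 3 (moved)
  Node 1: index 0 -> 2 (moved)
  Node 2: index 1 -> 0 (moved)
  Node 3: index 5 -> 4 (moved)
  Node 4: index 3 -> 5 (moved)
  Node 5: index 4 -> 1 (moved)
Nodes that changed position: 0 1 2 3 4 5

Answer: 0 1 2 3 4 5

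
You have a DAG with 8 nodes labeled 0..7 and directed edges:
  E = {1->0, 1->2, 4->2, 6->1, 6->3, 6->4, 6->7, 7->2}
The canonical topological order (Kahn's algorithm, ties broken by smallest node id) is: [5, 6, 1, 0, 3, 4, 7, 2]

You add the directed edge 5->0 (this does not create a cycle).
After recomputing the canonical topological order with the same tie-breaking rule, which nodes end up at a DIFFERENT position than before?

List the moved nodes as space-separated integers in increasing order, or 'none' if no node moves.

Old toposort: [5, 6, 1, 0, 3, 4, 7, 2]
Added edge 5->0
Recompute Kahn (smallest-id tiebreak):
  initial in-degrees: [2, 1, 3, 1, 1, 0, 0, 1]
  ready (indeg=0): [5, 6]
  pop 5: indeg[0]->1 | ready=[6] | order so far=[5]
  pop 6: indeg[1]->0; indeg[3]->0; indeg[4]->0; indeg[7]->0 | ready=[1, 3, 4, 7] | order so far=[5, 6]
  pop 1: indeg[0]->0; indeg[2]->2 | ready=[0, 3, 4, 7] | order so far=[5, 6, 1]
  pop 0: no out-edges | ready=[3, 4, 7] | order so far=[5, 6, 1, 0]
  pop 3: no out-edges | ready=[4, 7] | order so far=[5, 6, 1, 0, 3]
  pop 4: indeg[2]->1 | ready=[7] | order so far=[5, 6, 1, 0, 3, 4]
  pop 7: indeg[2]->0 | ready=[2] | order so far=[5, 6, 1, 0, 3, 4, 7]
  pop 2: no out-edges | ready=[] | order so far=[5, 6, 1, 0, 3, 4, 7, 2]
New canonical toposort: [5, 6, 1, 0, 3, 4, 7, 2]
Compare positions:
  Node 0: index 3 -> 3 (same)
  Node 1: index 2 -> 2 (same)
  Node 2: index 7 -> 7 (same)
  Node 3: index 4 -> 4 (same)
  Node 4: index 5 -> 5 (same)
  Node 5: index 0 -> 0 (same)
  Node 6: index 1 -> 1 (same)
  Node 7: index 6 -> 6 (same)
Nodes that changed position: none

Answer: none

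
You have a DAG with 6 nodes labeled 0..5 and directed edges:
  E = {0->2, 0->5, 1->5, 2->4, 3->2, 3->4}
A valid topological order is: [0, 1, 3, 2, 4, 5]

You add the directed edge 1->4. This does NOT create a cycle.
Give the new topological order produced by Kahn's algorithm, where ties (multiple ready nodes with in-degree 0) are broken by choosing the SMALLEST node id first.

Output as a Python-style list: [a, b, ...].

Old toposort: [0, 1, 3, 2, 4, 5]
Added edge: 1->4
Position of 1 (1) < position of 4 (4). Old order still valid.
Run Kahn's algorithm (break ties by smallest node id):
  initial in-degrees: [0, 0, 2, 0, 3, 2]
  ready (indeg=0): [0, 1, 3]
  pop 0: indeg[2]->1; indeg[5]->1 | ready=[1, 3] | order so far=[0]
  pop 1: indeg[4]->2; indeg[5]->0 | ready=[3, 5] | order so far=[0, 1]
  pop 3: indeg[2]->0; indeg[4]->1 | ready=[2, 5] | order so far=[0, 1, 3]
  pop 2: indeg[4]->0 | ready=[4, 5] | order so far=[0, 1, 3, 2]
  pop 4: no out-edges | ready=[5] | order so far=[0, 1, 3, 2, 4]
  pop 5: no out-edges | ready=[] | order so far=[0, 1, 3, 2, 4, 5]
  Result: [0, 1, 3, 2, 4, 5]

Answer: [0, 1, 3, 2, 4, 5]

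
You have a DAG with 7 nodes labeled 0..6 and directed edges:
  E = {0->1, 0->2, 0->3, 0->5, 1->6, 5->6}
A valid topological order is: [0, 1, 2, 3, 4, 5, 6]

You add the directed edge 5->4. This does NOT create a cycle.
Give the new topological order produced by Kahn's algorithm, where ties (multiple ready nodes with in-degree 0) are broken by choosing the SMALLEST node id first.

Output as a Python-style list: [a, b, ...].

Answer: [0, 1, 2, 3, 5, 4, 6]

Derivation:
Old toposort: [0, 1, 2, 3, 4, 5, 6]
Added edge: 5->4
Position of 5 (5) > position of 4 (4). Must reorder: 5 must now come before 4.
Run Kahn's algorithm (break ties by smallest node id):
  initial in-degrees: [0, 1, 1, 1, 1, 1, 2]
  ready (indeg=0): [0]
  pop 0: indeg[1]->0; indeg[2]->0; indeg[3]->0; indeg[5]->0 | ready=[1, 2, 3, 5] | order so far=[0]
  pop 1: indeg[6]->1 | ready=[2, 3, 5] | order so far=[0, 1]
  pop 2: no out-edges | ready=[3, 5] | order so far=[0, 1, 2]
  pop 3: no out-edges | ready=[5] | order so far=[0, 1, 2, 3]
  pop 5: indeg[4]->0; indeg[6]->0 | ready=[4, 6] | order so far=[0, 1, 2, 3, 5]
  pop 4: no out-edges | ready=[6] | order so far=[0, 1, 2, 3, 5, 4]
  pop 6: no out-edges | ready=[] | order so far=[0, 1, 2, 3, 5, 4, 6]
  Result: [0, 1, 2, 3, 5, 4, 6]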